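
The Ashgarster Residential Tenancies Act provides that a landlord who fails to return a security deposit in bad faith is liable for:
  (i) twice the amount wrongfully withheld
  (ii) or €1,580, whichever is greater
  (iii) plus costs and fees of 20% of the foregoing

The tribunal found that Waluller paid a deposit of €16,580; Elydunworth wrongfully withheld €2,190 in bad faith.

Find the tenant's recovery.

€5,256

Doubled: 2 × €2,190 = €4,380
Minimum €1,580: €4,380 meets the minimum, no increase.
Costs and fees: 20% of €4,380 = €876
Total recovery: €4,380 + €876 = €5,256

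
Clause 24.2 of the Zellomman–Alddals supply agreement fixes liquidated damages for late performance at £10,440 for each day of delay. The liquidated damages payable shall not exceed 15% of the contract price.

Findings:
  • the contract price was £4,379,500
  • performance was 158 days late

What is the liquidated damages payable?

Per-day damages: 158 × £10,440 = £1,649,520
Cap: 15% of £4,379,500 = £656,925
Cap at £656,925: £1,649,520 exceeds the cap → £656,925

£656,925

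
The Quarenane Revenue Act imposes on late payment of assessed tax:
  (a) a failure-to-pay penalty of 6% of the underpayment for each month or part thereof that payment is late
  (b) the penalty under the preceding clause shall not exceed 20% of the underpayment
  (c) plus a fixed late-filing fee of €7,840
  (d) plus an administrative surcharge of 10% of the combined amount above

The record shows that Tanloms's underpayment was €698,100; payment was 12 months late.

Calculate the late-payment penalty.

Penalty: €162,206

Accrued rate: 6% × 12 = 72%, capped at 20% → 20%
Failure-to-pay penalty: 20% of €698,100 = €139,620
Penalty before surcharge: €139,620 + €7,840 = €147,460
Administrative surcharge: 10% of €147,460 = €14,746
Total penalty: €147,460 + €14,746 = €162,206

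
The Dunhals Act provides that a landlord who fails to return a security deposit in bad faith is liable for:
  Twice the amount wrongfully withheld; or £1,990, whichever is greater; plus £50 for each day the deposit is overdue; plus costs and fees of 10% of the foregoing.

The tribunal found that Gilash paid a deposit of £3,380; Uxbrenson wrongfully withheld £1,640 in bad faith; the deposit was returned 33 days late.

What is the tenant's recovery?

Recovery: £5,423

Doubled: 2 × £1,640 = £3,280
Minimum £1,990: £3,280 meets the minimum, no increase.
Late-return penalty: 33 × £50 = £1,650
Damages plus late penalty: £3,280 + £1,650 = £4,930
Costs and fees: 10% of £4,930 = £493
Total recovery: £4,930 + £493 = £5,423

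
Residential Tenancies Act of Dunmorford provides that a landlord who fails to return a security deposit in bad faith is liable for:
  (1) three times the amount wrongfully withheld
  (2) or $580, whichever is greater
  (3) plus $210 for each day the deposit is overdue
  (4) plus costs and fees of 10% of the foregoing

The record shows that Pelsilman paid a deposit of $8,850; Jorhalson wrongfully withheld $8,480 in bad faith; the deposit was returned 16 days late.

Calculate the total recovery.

Trebled: 3 × $8,480 = $25,440
Minimum $580: $25,440 meets the minimum, no increase.
Late-return penalty: 16 × $210 = $3,360
Damages plus late penalty: $25,440 + $3,360 = $28,800
Costs and fees: 10% of $28,800 = $2,880
Total recovery: $28,800 + $2,880 = $31,680

$31,680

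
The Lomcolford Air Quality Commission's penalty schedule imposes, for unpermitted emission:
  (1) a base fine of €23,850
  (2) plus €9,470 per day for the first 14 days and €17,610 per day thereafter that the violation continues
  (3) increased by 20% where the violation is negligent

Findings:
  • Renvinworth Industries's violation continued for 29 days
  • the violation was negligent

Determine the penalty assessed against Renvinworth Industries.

€504,696

First 14 days: 14 × €9,470 = €132,580
Remaining days: (29 − 14) × €17,610 = €264,150
Per-day component: €132,580 + €264,150 = €396,730
Base plus per-day: €23,850 + €396,730 = €420,580
Enhancement: 20% of €420,580 = €84,116
Enhanced fine: €420,580 + €84,116 = €504,696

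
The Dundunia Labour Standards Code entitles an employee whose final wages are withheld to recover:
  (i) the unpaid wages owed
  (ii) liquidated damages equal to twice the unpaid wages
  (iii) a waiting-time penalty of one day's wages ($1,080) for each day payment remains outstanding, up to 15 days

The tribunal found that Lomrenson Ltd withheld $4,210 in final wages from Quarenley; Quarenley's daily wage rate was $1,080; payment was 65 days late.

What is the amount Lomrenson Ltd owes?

$28,830

Doubled: 2 × $4,210 = $8,420
Penalty days: min(65, 15) = 15
Waiting-time penalty: 15 × $1,080 = $16,200
Total award: $4,210 + $8,420 + $16,200 = $28,830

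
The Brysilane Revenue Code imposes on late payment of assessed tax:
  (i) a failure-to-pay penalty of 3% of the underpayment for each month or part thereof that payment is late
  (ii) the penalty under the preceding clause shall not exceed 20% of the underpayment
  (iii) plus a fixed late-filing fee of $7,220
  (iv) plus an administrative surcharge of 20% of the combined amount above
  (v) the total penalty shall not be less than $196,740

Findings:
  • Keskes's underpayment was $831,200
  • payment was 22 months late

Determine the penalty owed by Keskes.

Accrued rate: 3% × 22 = 66%, capped at 20% → 20%
Failure-to-pay penalty: 20% of $831,200 = $166,240
Penalty before surcharge: $166,240 + $7,220 = $173,460
Administrative surcharge: 20% of $173,460 = $34,692
Total penalty: $173,460 + $34,692 = $208,152
Minimum $196,740: $208,152 meets the minimum, no increase.

$208,152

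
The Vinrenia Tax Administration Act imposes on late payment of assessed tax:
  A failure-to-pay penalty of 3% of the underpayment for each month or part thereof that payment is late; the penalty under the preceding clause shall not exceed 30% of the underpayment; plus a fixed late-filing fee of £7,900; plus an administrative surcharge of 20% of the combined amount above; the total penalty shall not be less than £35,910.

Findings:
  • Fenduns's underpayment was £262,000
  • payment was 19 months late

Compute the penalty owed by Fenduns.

Accrued rate: 3% × 19 = 57%, capped at 30% → 30%
Failure-to-pay penalty: 30% of £262,000 = £78,600
Penalty before surcharge: £78,600 + £7,900 = £86,500
Administrative surcharge: 20% of £86,500 = £17,300
Total penalty: £86,500 + £17,300 = £103,800
Minimum £35,910: £103,800 meets the minimum, no increase.

£103,800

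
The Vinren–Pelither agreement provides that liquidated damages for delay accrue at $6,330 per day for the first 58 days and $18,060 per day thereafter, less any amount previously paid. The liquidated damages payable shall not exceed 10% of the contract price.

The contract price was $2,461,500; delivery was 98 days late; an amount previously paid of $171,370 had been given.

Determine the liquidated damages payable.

First 58 days: 58 × $6,330 = $367,140
Remaining days: (98 − 58) × $18,060 = $722,400
Accrued per-day damages: $367,140 + $722,400 = $1,089,540
Less amount previously paid: $1,089,540 − $171,370 = $918,170
Cap: 10% of $2,461,500 = $246,150
Cap at $246,150: $918,170 exceeds the cap → $246,150

$246,150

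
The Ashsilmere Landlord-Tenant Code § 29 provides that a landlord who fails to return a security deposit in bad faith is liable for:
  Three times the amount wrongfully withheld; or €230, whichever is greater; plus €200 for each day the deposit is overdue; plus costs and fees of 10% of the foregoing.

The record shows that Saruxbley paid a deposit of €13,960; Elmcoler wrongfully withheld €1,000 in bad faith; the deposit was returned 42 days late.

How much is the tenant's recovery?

€12,540

Trebled: 3 × €1,000 = €3,000
Minimum €230: €3,000 meets the minimum, no increase.
Late-return penalty: 42 × €200 = €8,400
Damages plus late penalty: €3,000 + €8,400 = €11,400
Costs and fees: 10% of €11,400 = €1,140
Total recovery: €11,400 + €1,140 = €12,540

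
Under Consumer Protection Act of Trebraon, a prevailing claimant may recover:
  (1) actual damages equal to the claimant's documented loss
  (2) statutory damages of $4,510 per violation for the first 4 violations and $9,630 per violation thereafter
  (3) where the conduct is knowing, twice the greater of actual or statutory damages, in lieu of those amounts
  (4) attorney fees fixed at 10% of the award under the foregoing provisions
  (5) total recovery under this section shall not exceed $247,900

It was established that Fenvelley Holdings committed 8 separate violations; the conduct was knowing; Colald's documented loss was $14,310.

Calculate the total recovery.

First 4 violations: 4 × $4,510 = $18,040
Remaining violations: (8 − 4) × $9,630 = $38,520
Statutory damages: $18,040 + $38,520 = $56,560
Greater of actual damages ($14,310) or statutory damages ($56,560): $56,560
Doubled: 2 × $56,560 = $113,120
Attorney fees: 10% of $113,120 = $11,312
Total before cap: $113,120 + $11,312 = $124,432
Cap at $247,900: $124,432 is within the cap, no reduction.

$124,432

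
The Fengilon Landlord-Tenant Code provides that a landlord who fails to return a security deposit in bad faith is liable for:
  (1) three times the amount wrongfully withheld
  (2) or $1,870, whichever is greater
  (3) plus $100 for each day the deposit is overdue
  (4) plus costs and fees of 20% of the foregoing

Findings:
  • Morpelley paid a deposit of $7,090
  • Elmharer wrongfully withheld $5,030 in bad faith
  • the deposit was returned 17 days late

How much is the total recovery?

$20,148

Trebled: 3 × $5,030 = $15,090
Minimum $1,870: $15,090 meets the minimum, no increase.
Late-return penalty: 17 × $100 = $1,700
Damages plus late penalty: $15,090 + $1,700 = $16,790
Costs and fees: 20% of $16,790 = $3,358
Total recovery: $16,790 + $3,358 = $20,148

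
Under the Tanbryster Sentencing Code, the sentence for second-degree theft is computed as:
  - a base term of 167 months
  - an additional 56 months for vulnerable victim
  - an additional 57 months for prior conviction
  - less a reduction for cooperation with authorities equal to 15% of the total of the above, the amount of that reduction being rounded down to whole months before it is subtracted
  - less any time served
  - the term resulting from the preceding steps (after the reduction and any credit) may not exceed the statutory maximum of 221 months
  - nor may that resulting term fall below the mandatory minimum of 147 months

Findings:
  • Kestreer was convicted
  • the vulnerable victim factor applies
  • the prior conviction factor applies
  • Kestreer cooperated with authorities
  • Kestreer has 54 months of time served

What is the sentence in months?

Sentence: 184 months

Vulnerable victim enhancement: +56 months
Prior conviction enhancement: +57 months
Adjusted term: 167 months + 56 months + 57 months = 280 months
Cooperation with authorities reduction: 15% of 280 months = 42 months (rounded down)
After reduction: 280 − 42 = 238 months
Less time served: 238 months − 54 months = 184 months
Cap at 221 months: 184 months is within the cap, no reduction.
Minimum 147 months: 184 months meets the minimum, no increase.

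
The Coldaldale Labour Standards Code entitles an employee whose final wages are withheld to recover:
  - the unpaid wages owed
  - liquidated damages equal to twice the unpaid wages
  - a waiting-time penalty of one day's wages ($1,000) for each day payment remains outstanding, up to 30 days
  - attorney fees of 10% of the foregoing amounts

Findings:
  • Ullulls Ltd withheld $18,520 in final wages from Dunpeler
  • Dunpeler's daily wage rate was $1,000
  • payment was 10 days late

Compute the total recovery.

Doubled: 2 × $18,520 = $37,040
Penalty days: min(10, 30) = 10
Waiting-time penalty: 10 × $1,000 = $10,000
Subtotal: $18,520 + $37,040 + $10,000 = $65,560
Attorney fees: 10% of $65,560 = $6,556
Total award: $65,560 + $6,556 = $72,116

$72,116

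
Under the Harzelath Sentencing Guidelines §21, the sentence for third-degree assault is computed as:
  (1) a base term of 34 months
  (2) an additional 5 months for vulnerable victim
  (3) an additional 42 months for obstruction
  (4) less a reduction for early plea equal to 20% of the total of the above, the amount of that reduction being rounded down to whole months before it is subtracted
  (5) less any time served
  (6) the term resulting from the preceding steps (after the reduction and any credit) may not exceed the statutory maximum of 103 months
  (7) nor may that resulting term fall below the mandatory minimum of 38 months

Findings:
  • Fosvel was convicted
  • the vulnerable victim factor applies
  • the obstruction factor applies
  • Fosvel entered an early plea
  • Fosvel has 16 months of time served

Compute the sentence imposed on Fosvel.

Vulnerable victim enhancement: +5 months
Obstruction enhancement: +42 months
Adjusted term: 34 months + 5 months + 42 months = 81 months
Early plea reduction: 20% of 81 months = 16 months (rounded down)
After reduction: 81 − 16 = 65 months
Less time served: 65 months − 16 months = 49 months
Cap at 103 months: 49 months is within the cap, no reduction.
Minimum 38 months: 49 months meets the minimum, no increase.

49 months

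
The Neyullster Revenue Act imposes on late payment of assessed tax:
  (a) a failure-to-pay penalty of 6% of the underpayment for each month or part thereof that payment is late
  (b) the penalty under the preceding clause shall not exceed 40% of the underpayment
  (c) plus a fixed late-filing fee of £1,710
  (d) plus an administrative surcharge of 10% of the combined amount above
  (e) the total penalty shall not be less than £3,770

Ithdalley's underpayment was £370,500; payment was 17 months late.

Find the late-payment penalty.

£164,901

Accrued rate: 6% × 17 = 102%, capped at 40% → 40%
Failure-to-pay penalty: 40% of £370,500 = £148,200
Penalty before surcharge: £148,200 + £1,710 = £149,910
Administrative surcharge: 10% of £149,910 = £14,991
Total penalty: £149,910 + £14,991 = £164,901
Minimum £3,770: £164,901 meets the minimum, no increase.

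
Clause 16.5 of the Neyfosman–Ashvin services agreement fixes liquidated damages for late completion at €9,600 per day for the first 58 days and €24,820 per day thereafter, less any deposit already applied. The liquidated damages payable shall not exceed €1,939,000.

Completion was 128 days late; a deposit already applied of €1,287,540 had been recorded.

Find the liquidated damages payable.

First 58 days: 58 × €9,600 = €556,800
Remaining days: (128 − 58) × €24,820 = €1,737,400
Accrued per-day damages: €556,800 + €1,737,400 = €2,294,200
Less deposit already applied: €2,294,200 − €1,287,540 = €1,006,660
Cap at €1,939,000: €1,006,660 is within the cap, no reduction.

€1,006,660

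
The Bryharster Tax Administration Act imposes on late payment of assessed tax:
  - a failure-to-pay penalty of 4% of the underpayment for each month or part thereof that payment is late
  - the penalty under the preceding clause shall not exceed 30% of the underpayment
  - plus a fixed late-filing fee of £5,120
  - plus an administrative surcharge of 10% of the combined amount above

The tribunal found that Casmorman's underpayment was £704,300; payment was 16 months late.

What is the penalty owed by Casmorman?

Accrued rate: 4% × 16 = 64%, capped at 30% → 30%
Failure-to-pay penalty: 30% of £704,300 = £211,290
Penalty before surcharge: £211,290 + £5,120 = £216,410
Administrative surcharge: 10% of £216,410 = £21,641
Total penalty: £216,410 + £21,641 = £238,051

£238,051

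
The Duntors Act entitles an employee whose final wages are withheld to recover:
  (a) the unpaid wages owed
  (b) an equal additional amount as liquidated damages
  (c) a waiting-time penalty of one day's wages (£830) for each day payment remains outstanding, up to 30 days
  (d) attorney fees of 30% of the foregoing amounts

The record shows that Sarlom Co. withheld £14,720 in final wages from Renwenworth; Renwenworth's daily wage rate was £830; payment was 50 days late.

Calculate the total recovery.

Total award: £70,642

Liquidated damages (equal amount): £14,720
Penalty days: min(50, 30) = 30
Waiting-time penalty: 30 × £830 = £24,900
Subtotal: £14,720 + £14,720 + £24,900 = £54,340
Attorney fees: 30% of £54,340 = £16,302
Total award: £54,340 + £16,302 = £70,642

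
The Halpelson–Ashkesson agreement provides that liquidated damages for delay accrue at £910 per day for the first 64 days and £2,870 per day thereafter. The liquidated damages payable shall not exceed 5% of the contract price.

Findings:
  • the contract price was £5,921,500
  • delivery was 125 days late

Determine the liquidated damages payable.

£233,310

First 64 days: 64 × £910 = £58,240
Remaining days: (125 − 64) × £2,870 = £175,070
Accrued per-day damages: £58,240 + £175,070 = £233,310
Cap: 5% of £5,921,500 = £296,075
Cap at £296,075: £233,310 is within the cap, no reduction.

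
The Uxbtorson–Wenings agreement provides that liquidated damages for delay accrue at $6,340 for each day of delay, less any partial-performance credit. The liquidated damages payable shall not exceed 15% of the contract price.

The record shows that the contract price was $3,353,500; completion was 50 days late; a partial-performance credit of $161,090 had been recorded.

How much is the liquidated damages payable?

$155,910

Per-day damages: 50 × $6,340 = $317,000
Less partial-performance credit: $317,000 − $161,090 = $155,910
Cap: 15% of $3,353,500 = $503,025
Cap at $503,025: $155,910 is within the cap, no reduction.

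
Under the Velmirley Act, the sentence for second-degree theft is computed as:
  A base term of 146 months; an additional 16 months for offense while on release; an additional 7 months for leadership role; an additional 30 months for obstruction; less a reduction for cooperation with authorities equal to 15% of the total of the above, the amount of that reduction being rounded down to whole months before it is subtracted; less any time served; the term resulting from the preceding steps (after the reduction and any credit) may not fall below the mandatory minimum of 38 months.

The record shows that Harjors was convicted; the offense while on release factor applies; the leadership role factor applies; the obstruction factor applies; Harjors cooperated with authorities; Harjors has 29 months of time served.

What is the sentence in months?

141 months

Offense while on release enhancement: +16 months
Leadership role enhancement: +7 months
Obstruction enhancement: +30 months
Adjusted term: 146 months + 16 months + 7 months + 30 months = 199 months
Cooperation with authorities reduction: 15% of 199 months = 29 months (rounded down)
After reduction: 199 − 29 = 170 months
Less time served: 170 months − 29 months = 141 months
Minimum 38 months: 141 months meets the minimum, no increase.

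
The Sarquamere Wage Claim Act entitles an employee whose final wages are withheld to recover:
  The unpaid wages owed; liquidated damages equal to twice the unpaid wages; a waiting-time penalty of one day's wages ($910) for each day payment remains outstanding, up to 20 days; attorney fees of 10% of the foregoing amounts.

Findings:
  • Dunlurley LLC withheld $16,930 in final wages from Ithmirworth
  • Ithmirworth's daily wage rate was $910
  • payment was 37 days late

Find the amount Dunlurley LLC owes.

Doubled: 2 × $16,930 = $33,860
Penalty days: min(37, 20) = 20
Waiting-time penalty: 20 × $910 = $18,200
Subtotal: $16,930 + $33,860 + $18,200 = $68,990
Attorney fees: 10% of $68,990 = $6,899
Total award: $68,990 + $6,899 = $75,889

Total award: $75,889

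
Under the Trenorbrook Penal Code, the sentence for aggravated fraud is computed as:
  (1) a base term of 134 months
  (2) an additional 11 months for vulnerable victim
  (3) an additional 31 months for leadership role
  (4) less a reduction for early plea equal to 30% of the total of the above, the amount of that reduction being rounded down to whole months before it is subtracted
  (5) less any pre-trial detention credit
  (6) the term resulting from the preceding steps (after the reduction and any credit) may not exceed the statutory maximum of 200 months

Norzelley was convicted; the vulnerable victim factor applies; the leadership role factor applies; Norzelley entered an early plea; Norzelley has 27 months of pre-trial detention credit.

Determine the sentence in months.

Vulnerable victim enhancement: +11 months
Leadership role enhancement: +31 months
Adjusted term: 134 months + 11 months + 31 months = 176 months
Early plea reduction: 30% of 176 months = 52 months (rounded down)
After reduction: 176 − 52 = 124 months
Less pre-trial detention credit: 124 months − 27 months = 97 months
Cap at 200 months: 97 months is within the cap, no reduction.

97 months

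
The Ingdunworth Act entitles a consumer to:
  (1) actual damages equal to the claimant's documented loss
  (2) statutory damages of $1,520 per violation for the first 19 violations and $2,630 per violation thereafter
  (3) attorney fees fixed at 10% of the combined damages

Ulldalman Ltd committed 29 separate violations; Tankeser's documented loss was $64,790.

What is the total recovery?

$131,967

First 19 violations: 19 × $1,520 = $28,880
Remaining violations: (29 − 19) × $2,630 = $26,300
Statutory damages: $28,880 + $26,300 = $55,180
Combined damages: $64,790 + $55,180 = $119,970
Attorney fees: 10% of $119,970 = $11,997
Total recovery: $119,970 + $11,997 = $131,967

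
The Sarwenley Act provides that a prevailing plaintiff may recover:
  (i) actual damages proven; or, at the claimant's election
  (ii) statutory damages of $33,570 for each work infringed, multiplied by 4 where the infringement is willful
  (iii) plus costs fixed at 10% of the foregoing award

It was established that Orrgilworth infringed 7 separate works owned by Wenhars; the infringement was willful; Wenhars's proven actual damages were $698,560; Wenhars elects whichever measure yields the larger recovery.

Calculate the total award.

Statutory damages: 7 × $33,570 = $234,990
Multiplied by 4: 4 × $234,990 = $939,960
Greater of actual damages ($698,560) or enhanced statutory damages ($939,960): $939,960
Costs: 10% of $939,960 = $93,996
Award plus costs: $939,960 + $93,996 = $1,033,956

$1,033,956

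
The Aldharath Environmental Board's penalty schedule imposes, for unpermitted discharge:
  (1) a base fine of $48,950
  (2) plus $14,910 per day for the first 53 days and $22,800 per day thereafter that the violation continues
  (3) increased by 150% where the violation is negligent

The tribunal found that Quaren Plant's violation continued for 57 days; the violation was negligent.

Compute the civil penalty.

$2,325,950

First 53 days: 53 × $14,910 = $790,230
Remaining days: (57 − 53) × $22,800 = $91,200
Per-day component: $790,230 + $91,200 = $881,430
Base plus per-day: $48,950 + $881,430 = $930,380
Enhancement: 150% of $930,380 = $1,395,570
Enhanced fine: $930,380 + $1,395,570 = $2,325,950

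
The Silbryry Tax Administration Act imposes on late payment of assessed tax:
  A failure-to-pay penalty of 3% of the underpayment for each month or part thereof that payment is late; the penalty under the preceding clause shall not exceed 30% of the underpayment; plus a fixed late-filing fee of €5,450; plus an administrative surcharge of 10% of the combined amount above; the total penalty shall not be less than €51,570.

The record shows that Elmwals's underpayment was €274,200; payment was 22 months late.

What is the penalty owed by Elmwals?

€96,481

Accrued rate: 3% × 22 = 66%, capped at 30% → 30%
Failure-to-pay penalty: 30% of €274,200 = €82,260
Penalty before surcharge: €82,260 + €5,450 = €87,710
Administrative surcharge: 10% of €87,710 = €8,771
Total penalty: €87,710 + €8,771 = €96,481
Minimum €51,570: €96,481 meets the minimum, no increase.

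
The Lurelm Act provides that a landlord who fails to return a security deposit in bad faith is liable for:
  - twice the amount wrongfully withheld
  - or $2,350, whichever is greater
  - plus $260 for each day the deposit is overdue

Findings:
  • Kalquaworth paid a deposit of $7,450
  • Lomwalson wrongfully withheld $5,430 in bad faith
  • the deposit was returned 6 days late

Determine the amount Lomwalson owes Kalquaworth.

$12,420

Doubled: 2 × $5,430 = $10,860
Minimum $2,350: $10,860 meets the minimum, no increase.
Late-return penalty: 6 × $260 = $1,560
Damages plus late penalty: $10,860 + $1,560 = $12,420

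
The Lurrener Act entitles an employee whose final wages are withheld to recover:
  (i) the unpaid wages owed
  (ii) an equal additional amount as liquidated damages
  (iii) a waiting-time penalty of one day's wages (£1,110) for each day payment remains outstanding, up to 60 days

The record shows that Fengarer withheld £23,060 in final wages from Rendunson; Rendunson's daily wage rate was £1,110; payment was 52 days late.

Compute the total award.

£103,840

Liquidated damages (equal amount): £23,060
Penalty days: min(52, 60) = 52
Waiting-time penalty: 52 × £1,110 = £57,720
Total award: £23,060 + £23,060 + £57,720 = £103,840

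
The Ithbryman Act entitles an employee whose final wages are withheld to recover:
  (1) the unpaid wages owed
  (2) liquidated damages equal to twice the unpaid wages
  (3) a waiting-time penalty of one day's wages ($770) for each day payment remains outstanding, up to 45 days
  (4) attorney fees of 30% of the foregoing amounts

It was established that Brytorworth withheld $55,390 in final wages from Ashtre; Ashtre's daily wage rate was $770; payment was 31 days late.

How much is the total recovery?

Doubled: 2 × $55,390 = $110,780
Penalty days: min(31, 45) = 31
Waiting-time penalty: 31 × $770 = $23,870
Subtotal: $55,390 + $110,780 + $23,870 = $190,040
Attorney fees: 30% of $190,040 = $57,012
Total award: $190,040 + $57,012 = $247,052

$247,052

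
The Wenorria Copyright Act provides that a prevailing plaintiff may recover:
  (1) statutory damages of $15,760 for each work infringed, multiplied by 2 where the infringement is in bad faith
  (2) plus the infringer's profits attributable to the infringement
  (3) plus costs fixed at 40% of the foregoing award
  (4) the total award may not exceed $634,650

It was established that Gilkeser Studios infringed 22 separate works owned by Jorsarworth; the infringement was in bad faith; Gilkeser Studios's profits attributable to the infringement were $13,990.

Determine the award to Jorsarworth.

$634,650

Statutory damages: 22 × $15,760 = $346,720
Doubled: 2 × $346,720 = $693,440
Combined award: $693,440 + $13,990 = $707,430
Costs: 40% of $707,430 = $282,972
Award plus costs: $707,430 + $282,972 = $990,402
Cap at $634,650: $990,402 exceeds the cap → $634,650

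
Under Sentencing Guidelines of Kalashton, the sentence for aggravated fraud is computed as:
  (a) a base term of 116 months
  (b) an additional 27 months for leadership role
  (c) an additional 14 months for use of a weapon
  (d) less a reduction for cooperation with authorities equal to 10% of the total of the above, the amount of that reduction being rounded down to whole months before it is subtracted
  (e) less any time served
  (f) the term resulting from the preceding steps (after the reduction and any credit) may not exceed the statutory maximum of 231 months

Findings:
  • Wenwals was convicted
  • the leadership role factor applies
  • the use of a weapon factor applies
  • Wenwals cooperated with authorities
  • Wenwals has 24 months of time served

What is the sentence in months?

Leadership role enhancement: +27 months
Use of a weapon enhancement: +14 months
Adjusted term: 116 months + 27 months + 14 months = 157 months
Cooperation with authorities reduction: 10% of 157 months = 15 months (rounded down)
After reduction: 157 − 15 = 142 months
Less time served: 142 months − 24 months = 118 months
Cap at 231 months: 118 months is within the cap, no reduction.

Sentence: 118 months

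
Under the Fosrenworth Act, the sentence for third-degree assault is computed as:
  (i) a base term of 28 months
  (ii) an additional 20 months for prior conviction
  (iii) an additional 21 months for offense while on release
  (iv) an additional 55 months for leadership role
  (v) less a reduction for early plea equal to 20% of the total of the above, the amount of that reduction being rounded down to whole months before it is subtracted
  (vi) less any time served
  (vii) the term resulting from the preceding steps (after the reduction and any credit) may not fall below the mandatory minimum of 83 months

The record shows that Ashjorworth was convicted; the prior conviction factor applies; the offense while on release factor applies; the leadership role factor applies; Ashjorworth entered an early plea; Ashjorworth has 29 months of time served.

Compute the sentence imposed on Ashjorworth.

83 months

Prior conviction enhancement: +20 months
Offense while on release enhancement: +21 months
Leadership role enhancement: +55 months
Adjusted term: 28 months + 20 months + 21 months + 55 months = 124 months
Early plea reduction: 20% of 124 months = 24 months (rounded down)
After reduction: 124 − 24 = 100 months
Less time served: 100 months − 29 months = 71 months
Minimum 83 months: 71 months is below the minimum → 83 months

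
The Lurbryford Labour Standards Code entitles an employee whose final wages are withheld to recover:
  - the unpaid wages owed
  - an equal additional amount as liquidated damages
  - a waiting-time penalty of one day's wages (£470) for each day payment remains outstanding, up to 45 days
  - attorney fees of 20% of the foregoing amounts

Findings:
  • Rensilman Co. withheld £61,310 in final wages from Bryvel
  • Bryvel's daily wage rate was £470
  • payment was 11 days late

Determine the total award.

Liquidated damages (equal amount): £61,310
Penalty days: min(11, 45) = 11
Waiting-time penalty: 11 × £470 = £5,170
Subtotal: £61,310 + £61,310 + £5,170 = £127,790
Attorney fees: 20% of £127,790 = £25,558
Total award: £127,790 + £25,558 = £153,348

£153,348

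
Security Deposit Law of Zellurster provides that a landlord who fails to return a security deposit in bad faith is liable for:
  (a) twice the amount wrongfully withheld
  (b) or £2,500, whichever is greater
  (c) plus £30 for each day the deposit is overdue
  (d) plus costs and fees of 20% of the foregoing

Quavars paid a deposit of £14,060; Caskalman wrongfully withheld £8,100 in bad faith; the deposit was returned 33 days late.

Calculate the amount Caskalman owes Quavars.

Doubled: 2 × £8,100 = £16,200
Minimum £2,500: £16,200 meets the minimum, no increase.
Late-return penalty: 33 × £30 = £990
Damages plus late penalty: £16,200 + £990 = £17,190
Costs and fees: 20% of £17,190 = £3,438
Total recovery: £17,190 + £3,438 = £20,628

£20,628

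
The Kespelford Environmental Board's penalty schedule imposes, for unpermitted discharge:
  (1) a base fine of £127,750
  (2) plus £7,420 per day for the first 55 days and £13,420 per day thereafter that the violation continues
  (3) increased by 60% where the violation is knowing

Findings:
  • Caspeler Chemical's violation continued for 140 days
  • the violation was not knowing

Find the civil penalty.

First 55 days: 55 × £7,420 = £408,100
Remaining days: (140 − 55) × £13,420 = £1,140,700
Per-day component: £408,100 + £1,140,700 = £1,548,800
Base plus per-day: £127,750 + £1,548,800 = £1,676,550
The violation was not knowing: no 60% increase.

£1,676,550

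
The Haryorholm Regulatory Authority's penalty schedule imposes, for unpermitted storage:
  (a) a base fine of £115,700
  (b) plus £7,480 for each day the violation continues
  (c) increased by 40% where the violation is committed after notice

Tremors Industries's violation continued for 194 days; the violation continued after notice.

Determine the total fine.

Civil penalty: £2,193,548

Per-day component: 194 × £7,480 = £1,451,120
Base plus per-day: £115,700 + £1,451,120 = £1,566,820
Enhancement: 40% of £1,566,820 = £626,728
Enhanced fine: £1,566,820 + £626,728 = £2,193,548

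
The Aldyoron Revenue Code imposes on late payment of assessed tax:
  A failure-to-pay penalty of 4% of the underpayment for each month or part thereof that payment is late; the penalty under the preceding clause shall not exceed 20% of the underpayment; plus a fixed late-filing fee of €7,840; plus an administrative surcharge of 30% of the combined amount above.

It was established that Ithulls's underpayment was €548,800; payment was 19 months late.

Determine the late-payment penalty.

€152,880

Accrued rate: 4% × 19 = 76%, capped at 20% → 20%
Failure-to-pay penalty: 20% of €548,800 = €109,760
Penalty before surcharge: €109,760 + €7,840 = €117,600
Administrative surcharge: 30% of €117,600 = €35,280
Total penalty: €117,600 + €35,280 = €152,880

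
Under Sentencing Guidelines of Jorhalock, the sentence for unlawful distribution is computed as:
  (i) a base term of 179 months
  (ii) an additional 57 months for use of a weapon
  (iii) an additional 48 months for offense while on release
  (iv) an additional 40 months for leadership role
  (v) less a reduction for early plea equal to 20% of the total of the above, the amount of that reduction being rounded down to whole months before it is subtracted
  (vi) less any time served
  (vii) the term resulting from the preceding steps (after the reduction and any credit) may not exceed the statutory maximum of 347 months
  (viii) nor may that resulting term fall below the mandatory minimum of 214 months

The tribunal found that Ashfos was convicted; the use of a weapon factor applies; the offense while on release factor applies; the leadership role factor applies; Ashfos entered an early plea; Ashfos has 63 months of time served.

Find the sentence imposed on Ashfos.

214 months

Use of a weapon enhancement: +57 months
Offense while on release enhancement: +48 months
Leadership role enhancement: +40 months
Adjusted term: 179 months + 57 months + 48 months + 40 months = 324 months
Early plea reduction: 20% of 324 months = 64 months (rounded down)
After reduction: 324 − 64 = 260 months
Less time served: 260 months − 63 months = 197 months
Cap at 347 months: 197 months is within the cap, no reduction.
Minimum 214 months: 197 months is below the minimum → 214 months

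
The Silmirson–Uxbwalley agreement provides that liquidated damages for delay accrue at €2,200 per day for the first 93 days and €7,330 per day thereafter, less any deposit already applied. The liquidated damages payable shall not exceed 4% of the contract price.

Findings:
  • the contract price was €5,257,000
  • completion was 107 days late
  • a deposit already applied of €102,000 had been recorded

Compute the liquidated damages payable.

First 93 days: 93 × €2,200 = €204,600
Remaining days: (107 − 93) × €7,330 = €102,620
Accrued per-day damages: €204,600 + €102,620 = €307,220
Less deposit already applied: €307,220 − €102,000 = €205,220
Cap: 4% of €5,257,000 = €210,280
Cap at €210,280: €205,220 is within the cap, no reduction.

€205,220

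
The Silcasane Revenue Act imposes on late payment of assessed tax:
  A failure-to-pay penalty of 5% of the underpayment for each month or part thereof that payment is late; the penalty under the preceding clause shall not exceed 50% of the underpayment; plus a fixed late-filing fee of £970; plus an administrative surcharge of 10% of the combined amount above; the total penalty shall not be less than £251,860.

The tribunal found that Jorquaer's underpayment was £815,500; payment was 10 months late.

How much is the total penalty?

Accrued rate: 5% × 10 = 50%, capped at 50% → 50%
Failure-to-pay penalty: 50% of £815,500 = £407,750
Penalty before surcharge: £407,750 + £970 = £408,720
Administrative surcharge: 10% of £408,720 = £40,872
Total penalty: £408,720 + £40,872 = £449,592
Minimum £251,860: £449,592 meets the minimum, no increase.

£449,592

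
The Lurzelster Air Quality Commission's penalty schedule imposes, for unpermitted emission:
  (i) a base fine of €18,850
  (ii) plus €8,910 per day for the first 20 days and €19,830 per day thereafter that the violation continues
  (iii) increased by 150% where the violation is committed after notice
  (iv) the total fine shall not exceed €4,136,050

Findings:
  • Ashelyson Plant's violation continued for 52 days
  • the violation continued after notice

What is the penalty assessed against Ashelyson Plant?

€2,079,025

First 20 days: 20 × €8,910 = €178,200
Remaining days: (52 − 20) × €19,830 = €634,560
Per-day component: €178,200 + €634,560 = €812,760
Base plus per-day: €18,850 + €812,760 = €831,610
Enhancement: 150% of €831,610 = €1,247,415
Enhanced fine: €831,610 + €1,247,415 = €2,079,025
Cap at €4,136,050: €2,079,025 is within the cap, no reduction.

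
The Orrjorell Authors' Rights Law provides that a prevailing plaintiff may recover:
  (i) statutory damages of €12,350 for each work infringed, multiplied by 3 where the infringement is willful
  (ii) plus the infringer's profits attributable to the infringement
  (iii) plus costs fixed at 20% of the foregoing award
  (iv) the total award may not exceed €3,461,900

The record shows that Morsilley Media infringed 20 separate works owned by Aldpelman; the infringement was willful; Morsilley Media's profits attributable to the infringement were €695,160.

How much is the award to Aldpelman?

Statutory damages: 20 × €12,350 = €247,000
Trebled: 3 × €247,000 = €741,000
Combined award: €741,000 + €695,160 = €1,436,160
Costs: 20% of €1,436,160 = €287,232
Award plus costs: €1,436,160 + €287,232 = €1,723,392
Cap at €3,461,900: €1,723,392 is within the cap, no reduction.

Award: €1,723,392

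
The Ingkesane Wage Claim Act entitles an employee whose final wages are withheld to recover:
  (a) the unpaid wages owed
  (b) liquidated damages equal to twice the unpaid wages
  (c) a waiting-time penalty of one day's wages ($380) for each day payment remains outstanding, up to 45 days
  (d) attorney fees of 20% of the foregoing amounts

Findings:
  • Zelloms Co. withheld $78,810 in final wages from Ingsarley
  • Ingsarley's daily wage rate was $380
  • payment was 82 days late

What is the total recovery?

Doubled: 2 × $78,810 = $157,620
Penalty days: min(82, 45) = 45
Waiting-time penalty: 45 × $380 = $17,100
Subtotal: $78,810 + $157,620 + $17,100 = $253,530
Attorney fees: 20% of $253,530 = $50,706
Total award: $253,530 + $50,706 = $304,236

Total award: $304,236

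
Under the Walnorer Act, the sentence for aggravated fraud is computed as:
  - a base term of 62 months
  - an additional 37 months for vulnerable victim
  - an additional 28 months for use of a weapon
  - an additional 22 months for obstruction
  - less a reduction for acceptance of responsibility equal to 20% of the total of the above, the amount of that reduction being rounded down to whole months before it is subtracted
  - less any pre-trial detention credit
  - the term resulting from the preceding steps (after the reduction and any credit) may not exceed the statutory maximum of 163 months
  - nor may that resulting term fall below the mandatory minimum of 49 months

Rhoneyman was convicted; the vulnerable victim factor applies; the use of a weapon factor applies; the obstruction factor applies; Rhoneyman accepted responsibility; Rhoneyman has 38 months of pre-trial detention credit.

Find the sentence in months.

82 months

Vulnerable victim enhancement: +37 months
Use of a weapon enhancement: +28 months
Obstruction enhancement: +22 months
Adjusted term: 62 months + 37 months + 28 months + 22 months = 149 months
Acceptance of responsibility reduction: 20% of 149 months = 29 months (rounded down)
After reduction: 149 − 29 = 120 months
Less pre-trial detention credit: 120 months − 38 months = 82 months
Cap at 163 months: 82 months is within the cap, no reduction.
Minimum 49 months: 82 months meets the minimum, no increase.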